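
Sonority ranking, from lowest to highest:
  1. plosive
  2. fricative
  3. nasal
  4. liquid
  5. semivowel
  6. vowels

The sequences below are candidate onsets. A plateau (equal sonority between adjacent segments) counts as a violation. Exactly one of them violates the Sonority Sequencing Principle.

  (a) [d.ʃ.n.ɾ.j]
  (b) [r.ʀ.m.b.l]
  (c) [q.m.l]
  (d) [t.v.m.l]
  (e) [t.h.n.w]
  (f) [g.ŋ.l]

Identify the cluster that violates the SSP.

(a) 1-2-3-4-5 → obeys
(b) 4-4-3-1-4 → violates
(c) 1-3-4 → obeys
(d) 1-2-3-4 → obeys
(e) 1-2-3-5 → obeys
(f) 1-3-4 → obeys

b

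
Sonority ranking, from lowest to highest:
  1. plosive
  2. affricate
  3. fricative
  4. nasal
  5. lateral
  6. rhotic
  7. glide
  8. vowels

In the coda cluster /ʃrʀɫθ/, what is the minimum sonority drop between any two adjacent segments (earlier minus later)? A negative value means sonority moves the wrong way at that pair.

-3

/ʃ/ — fricative, sonority 3.
/r/ — rhotic, sonority 6.
/ʀ/ — rhotic, sonority 6.
/ɫ/ — lateral, sonority 5.
/θ/ — fricative, sonority 3.
/ʃ/→/r/: change -3.
/r/→/ʀ/: change +0.
/ʀ/→/ɫ/: change +1.
/ɫ/→/θ/: change +2.
Minimum = -3.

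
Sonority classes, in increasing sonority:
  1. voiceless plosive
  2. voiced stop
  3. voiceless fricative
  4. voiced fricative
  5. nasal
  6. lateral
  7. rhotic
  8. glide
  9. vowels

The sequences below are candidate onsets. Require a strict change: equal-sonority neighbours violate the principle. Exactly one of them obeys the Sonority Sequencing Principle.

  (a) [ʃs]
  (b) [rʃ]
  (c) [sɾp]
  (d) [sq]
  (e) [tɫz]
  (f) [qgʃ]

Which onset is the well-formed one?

f

(a) 3-3 → violates
(b) 7-3 → violates
(c) 3-7-1 → violates
(d) 3-1 → violates
(e) 1-6-4 → violates
(f) 1-2-3 → obeys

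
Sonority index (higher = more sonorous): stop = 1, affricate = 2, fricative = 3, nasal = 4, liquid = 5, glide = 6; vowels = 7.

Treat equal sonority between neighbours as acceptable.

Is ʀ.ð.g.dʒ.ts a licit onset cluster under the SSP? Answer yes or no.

no

/ʀ/: liquid = 5.
/ð/: fricative = 3.
/g/: stop = 1.
/dʒ/: affricate = 2.
/ts/: affricate = 2.
The profile is 5-3-1-2-2. Between /ʀ/ (5) and /ð/ (3) sonority does not rise, so the cluster violates the SSP.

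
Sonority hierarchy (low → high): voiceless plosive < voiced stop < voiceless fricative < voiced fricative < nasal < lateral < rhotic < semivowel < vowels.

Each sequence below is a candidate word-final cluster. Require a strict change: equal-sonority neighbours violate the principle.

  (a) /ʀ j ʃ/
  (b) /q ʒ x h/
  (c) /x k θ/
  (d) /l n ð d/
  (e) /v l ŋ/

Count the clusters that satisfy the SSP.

1

(a) 7-8-3 → violates
(b) 1-4-3-3 → violates
(c) 3-1-3 → violates
(d) 6-5-4-2 → obeys
(e) 4-6-5 → violates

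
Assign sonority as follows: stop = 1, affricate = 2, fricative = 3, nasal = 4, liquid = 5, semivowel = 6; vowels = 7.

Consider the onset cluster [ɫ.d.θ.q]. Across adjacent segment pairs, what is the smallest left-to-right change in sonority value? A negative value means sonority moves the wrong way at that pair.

/ɫ/ is a liquid (sonority 5).
/d/ is a stop (sonority 1).
/θ/ is a fricative (sonority 3).
/q/ is a stop (sonority 1).
/ɫ/→/d/: change -4.
/d/→/θ/: change +2.
/θ/→/q/: change -2.
Minimum = -4.

-4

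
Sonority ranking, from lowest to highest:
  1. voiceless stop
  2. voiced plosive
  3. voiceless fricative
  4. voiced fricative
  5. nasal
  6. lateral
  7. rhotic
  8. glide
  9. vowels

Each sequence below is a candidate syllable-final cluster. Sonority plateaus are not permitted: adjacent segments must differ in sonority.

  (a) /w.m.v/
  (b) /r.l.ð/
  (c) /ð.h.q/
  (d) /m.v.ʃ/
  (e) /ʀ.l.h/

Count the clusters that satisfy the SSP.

5

(a) 8-5-4 → obeys
(b) 7-6-4 → obeys
(c) 4-3-1 → obeys
(d) 5-4-3 → obeys
(e) 7-6-3 → obeys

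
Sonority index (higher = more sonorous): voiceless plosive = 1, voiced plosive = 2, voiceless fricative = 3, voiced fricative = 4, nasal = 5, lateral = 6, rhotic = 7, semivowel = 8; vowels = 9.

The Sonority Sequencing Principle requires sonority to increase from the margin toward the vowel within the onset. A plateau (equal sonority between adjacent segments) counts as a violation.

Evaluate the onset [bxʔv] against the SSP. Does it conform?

no

/b/ is a voiced plosive (sonority 2).
/x/ is a voiceless fricative (sonority 3).
/ʔ/ is a voiceless plosive (sonority 1).
/v/ is a voiced fricative (sonority 4).
The profile is 2-3-1-4. Between /x/ (3) and /ʔ/ (1) sonority does not rise, so the cluster violates the SSP.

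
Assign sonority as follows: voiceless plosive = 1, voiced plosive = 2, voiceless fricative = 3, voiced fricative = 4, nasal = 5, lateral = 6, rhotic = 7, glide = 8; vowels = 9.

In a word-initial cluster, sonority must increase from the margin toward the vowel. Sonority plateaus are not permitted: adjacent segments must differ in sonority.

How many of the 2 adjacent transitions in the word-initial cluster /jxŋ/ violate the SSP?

1

/j/: glide = 8.
/x/: voiceless fricative = 3.
/ŋ/: nasal = 5.
/j/→/x/: 8→3 (does not rise) — violation.
/x/→/ŋ/: 3→5 (rises) — ok.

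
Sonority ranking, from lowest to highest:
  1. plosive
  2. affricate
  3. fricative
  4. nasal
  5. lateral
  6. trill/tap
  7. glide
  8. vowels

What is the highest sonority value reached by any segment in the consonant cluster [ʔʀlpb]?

6

/ʔ/ — plosive, sonority 1.
/ʀ/ — trill/tap, sonority 6.
/l/ — lateral, sonority 5.
/p/ — plosive, sonority 1.
/b/ — plosive, sonority 1.
The maximum is 6.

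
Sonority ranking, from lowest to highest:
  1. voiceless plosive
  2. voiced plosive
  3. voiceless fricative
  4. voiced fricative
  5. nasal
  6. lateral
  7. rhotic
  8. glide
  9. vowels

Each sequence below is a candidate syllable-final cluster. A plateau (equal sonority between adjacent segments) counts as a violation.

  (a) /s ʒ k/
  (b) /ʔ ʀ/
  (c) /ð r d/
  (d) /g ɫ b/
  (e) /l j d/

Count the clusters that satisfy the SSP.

(a) /s ʒ k/: profile 3-4-1 — violates.
(b) /ʔ ʀ/: profile 1-7 — violates.
(c) /ð r d/: profile 4-7-2 — violates.
(d) /g ɫ b/: profile 2-6-2 — violates.
(e) /l j d/: profile 6-8-2 — violates.

0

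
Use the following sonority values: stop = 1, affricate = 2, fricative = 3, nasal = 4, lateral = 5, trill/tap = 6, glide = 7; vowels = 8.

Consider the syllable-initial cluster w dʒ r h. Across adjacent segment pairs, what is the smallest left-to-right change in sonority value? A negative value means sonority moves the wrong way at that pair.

-5

/w/: glide = 7.
/dʒ/: affricate = 2.
/r/: trill/tap = 6.
/h/: fricative = 3.
/w/→/dʒ/: change -5.
/dʒ/→/r/: change +4.
/r/→/h/: change -3.
Minimum = -5.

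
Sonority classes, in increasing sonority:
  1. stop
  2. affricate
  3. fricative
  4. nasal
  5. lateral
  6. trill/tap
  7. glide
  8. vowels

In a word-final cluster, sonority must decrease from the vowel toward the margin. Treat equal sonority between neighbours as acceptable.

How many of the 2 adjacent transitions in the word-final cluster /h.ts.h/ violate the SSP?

/h/ — fricative, sonority 3.
/ts/ — affricate, sonority 2.
/h/ — fricative, sonority 3.
/h/→/ts/: 3→2 (falls) — ok.
/ts/→/h/: 2→3 (does not fall) — violation.

1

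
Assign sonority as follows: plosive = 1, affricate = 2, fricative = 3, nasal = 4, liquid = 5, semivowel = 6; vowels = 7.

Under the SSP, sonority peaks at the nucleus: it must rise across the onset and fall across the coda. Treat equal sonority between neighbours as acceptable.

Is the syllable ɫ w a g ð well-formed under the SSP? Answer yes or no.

no

Onset: /ɫ/ is a liquid (sonority 5), /w/ is a semivowel (sonority 6); then the nucleus /a/ (sonority 7).
Onset profile 5-6-7 — rises to the nucleus.
Coda: /g/ is a plosive (sonority 1), /ð/ is a fricative (sonority 3).
Coda profile 7-1-3 — does not fall throughout.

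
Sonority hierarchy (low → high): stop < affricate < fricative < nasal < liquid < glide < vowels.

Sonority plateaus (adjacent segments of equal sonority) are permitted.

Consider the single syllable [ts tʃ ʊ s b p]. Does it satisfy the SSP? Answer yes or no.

yes

Onset: /ts/ is an affricate (sonority 2), /tʃ/ is an affricate (sonority 2); then the nucleus /ʊ/ (sonority 7).
Onset profile 2-2-7 — rises to the nucleus.
Coda: /s/ is a fricative (sonority 3), /b/ is a stop (sonority 1), /p/ is a stop (sonority 1).
Coda profile 7-3-1-1 — falls from the nucleus.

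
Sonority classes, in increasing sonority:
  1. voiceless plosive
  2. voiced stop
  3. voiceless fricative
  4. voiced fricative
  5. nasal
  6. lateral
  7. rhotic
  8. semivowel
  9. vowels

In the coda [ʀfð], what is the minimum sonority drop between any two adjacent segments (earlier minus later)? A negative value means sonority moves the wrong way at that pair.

/ʀ/: rhotic = 7.
/f/: voiceless fricative = 3.
/ð/: voiced fricative = 4.
/ʀ/→/f/: change +4.
/f/→/ð/: change -1.
Minimum = -1.

-1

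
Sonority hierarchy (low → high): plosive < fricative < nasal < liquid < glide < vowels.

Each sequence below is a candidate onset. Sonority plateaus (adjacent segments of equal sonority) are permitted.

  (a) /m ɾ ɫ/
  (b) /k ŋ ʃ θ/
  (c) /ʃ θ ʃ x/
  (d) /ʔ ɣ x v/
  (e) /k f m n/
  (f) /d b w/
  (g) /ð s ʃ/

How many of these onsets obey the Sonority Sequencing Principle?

6

(a) /m ɾ ɫ/: profile 3-4-4 — obeys.
(b) /k ŋ ʃ θ/: profile 1-3-2-2 — violates.
(c) /ʃ θ ʃ x/: profile 2-2-2-2 — obeys.
(d) /ʔ ɣ x v/: profile 1-2-2-2 — obeys.
(e) /k f m n/: profile 1-2-3-3 — obeys.
(f) /d b w/: profile 1-1-5 — obeys.
(g) /ð s ʃ/: profile 2-2-2 — obeys.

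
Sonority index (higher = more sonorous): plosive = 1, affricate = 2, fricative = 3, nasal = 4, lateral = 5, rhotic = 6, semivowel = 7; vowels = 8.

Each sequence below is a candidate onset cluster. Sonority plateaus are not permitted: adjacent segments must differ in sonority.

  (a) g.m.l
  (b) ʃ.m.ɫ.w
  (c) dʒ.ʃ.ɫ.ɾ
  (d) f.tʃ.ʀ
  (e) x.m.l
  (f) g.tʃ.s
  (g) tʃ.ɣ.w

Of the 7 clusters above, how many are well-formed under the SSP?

(a) sonority 1-4-5: well-formed.
(b) sonority 3-4-5-7: well-formed.
(c) sonority 2-3-5-6: well-formed.
(d) sonority 3-2-6: ill-formed.
(e) sonority 3-4-5: well-formed.
(f) sonority 1-2-3: well-formed.
(g) sonority 2-3-7: well-formed.

6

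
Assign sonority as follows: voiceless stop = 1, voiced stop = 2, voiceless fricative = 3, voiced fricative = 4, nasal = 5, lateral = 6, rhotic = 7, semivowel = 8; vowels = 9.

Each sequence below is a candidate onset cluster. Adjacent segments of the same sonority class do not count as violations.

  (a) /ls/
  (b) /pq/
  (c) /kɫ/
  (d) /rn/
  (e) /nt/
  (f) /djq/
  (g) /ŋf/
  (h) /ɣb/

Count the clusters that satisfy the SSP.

2

(a) 6-3 → violates
(b) 1-1 → obeys
(c) 1-6 → obeys
(d) 7-5 → violates
(e) 5-1 → violates
(f) 2-8-1 → violates
(g) 5-3 → violates
(h) 4-2 → violates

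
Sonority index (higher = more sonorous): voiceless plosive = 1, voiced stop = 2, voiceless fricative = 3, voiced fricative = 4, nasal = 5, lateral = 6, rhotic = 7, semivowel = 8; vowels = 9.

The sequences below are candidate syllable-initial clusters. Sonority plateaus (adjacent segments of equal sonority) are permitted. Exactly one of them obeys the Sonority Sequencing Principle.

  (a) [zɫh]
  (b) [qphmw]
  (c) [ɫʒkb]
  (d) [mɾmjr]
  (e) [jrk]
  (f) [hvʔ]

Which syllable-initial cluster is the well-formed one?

b

(a) sonority 4-6-3: ill-formed.
(b) sonority 1-1-3-5-8: well-formed.
(c) sonority 6-4-1-2: ill-formed.
(d) sonority 5-7-5-8-7: ill-formed.
(e) sonority 8-7-1: ill-formed.
(f) sonority 3-4-1: ill-formed.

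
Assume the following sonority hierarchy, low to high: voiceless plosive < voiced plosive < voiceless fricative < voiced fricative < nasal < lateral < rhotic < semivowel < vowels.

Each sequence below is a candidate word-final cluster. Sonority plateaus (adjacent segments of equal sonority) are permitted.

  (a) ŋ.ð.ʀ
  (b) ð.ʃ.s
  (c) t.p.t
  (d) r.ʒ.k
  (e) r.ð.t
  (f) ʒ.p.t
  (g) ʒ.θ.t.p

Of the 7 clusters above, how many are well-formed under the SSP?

(a) sonority 5-4-7: ill-formed.
(b) sonority 4-3-3: well-formed.
(c) sonority 1-1-1: well-formed.
(d) sonority 7-4-1: well-formed.
(e) sonority 7-4-1: well-formed.
(f) sonority 4-1-1: well-formed.
(g) sonority 4-3-1-1: well-formed.

6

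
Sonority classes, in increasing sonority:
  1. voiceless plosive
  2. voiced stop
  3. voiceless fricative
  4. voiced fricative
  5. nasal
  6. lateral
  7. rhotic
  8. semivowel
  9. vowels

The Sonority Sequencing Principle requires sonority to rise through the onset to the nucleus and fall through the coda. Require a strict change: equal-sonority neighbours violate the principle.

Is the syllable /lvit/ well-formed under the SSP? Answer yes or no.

Onset: /l/ is a lateral (sonority 6), /v/ is a voiced fricative (sonority 4); then the nucleus /i/ (sonority 9).
Onset profile 6-4-9 — does not strictly rise throughout.
Coda: /t/ is a voiceless plosive (sonority 1).
Coda profile 9-1 — falls from the nucleus.

no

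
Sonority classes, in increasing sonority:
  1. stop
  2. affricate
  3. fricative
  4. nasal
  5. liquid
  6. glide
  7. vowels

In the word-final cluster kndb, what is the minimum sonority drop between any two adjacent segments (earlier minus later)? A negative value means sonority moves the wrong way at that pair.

-3

/k/ is a stop (sonority 1).
/n/ is a nasal (sonority 4).
/d/ is a stop (sonority 1).
/b/ is a stop (sonority 1).
/k/→/n/: change -3.
/n/→/d/: change +3.
/d/→/b/: change +0.
Minimum = -3.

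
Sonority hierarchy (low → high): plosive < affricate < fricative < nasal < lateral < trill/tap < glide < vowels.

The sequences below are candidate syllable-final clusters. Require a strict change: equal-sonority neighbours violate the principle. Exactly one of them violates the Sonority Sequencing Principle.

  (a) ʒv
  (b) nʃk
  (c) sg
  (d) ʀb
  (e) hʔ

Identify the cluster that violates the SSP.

(a) ʒv: profile 3-3 — violates.
(b) nʃk: profile 4-3-1 — obeys.
(c) sg: profile 3-1 — obeys.
(d) ʀb: profile 6-1 — obeys.
(e) hʔ: profile 3-1 — obeys.

a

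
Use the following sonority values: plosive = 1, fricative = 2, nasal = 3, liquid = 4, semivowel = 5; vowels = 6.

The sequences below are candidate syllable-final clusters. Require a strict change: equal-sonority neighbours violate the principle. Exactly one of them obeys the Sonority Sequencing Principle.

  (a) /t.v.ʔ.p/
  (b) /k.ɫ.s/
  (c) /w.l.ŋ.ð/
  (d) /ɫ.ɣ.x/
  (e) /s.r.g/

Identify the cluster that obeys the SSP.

(a) 1-2-1-1 → violates
(b) 1-4-2 → violates
(c) 5-4-3-2 → obeys
(d) 4-2-2 → violates
(e) 2-4-1 → violates

c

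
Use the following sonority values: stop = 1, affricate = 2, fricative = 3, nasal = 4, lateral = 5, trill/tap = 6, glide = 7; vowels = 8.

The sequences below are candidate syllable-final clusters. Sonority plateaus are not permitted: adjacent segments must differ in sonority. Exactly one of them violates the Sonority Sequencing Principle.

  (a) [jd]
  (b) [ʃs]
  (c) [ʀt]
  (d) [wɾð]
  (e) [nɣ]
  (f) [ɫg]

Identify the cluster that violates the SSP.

b

(a) [jd]: profile 7-1 — obeys.
(b) [ʃs]: profile 3-3 — violates.
(c) [ʀt]: profile 6-1 — obeys.
(d) [wɾð]: profile 7-6-3 — obeys.
(e) [nɣ]: profile 4-3 — obeys.
(f) [ɫg]: profile 5-1 — obeys.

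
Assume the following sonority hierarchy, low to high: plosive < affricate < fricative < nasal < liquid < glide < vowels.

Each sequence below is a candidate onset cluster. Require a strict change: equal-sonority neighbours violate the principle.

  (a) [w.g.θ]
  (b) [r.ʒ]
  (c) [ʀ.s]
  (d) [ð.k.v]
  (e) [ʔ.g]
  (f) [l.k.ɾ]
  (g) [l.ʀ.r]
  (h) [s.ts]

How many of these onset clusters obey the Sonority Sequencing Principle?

(a) [w.g.θ]: profile 6-1-3 — violates.
(b) [r.ʒ]: profile 5-3 — violates.
(c) [ʀ.s]: profile 5-3 — violates.
(d) [ð.k.v]: profile 3-1-3 — violates.
(e) [ʔ.g]: profile 1-1 — violates.
(f) [l.k.ɾ]: profile 5-1-5 — violates.
(g) [l.ʀ.r]: profile 5-5-5 — violates.
(h) [s.ts]: profile 3-2 — violates.

0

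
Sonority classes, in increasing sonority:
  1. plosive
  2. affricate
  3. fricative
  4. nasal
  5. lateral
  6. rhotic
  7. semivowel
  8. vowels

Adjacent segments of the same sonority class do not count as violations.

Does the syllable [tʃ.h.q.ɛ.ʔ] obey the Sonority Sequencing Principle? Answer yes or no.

Onset: /tʃ/ is an affricate (sonority 2), /h/ is a fricative (sonority 3), /q/ is a plosive (sonority 1); then the nucleus /ɛ/ (sonority 8).
Onset profile 2-3-1-8 — does not rise throughout.
Coda: /ʔ/ is a plosive (sonority 1).
Coda profile 8-1 — falls from the nucleus.

no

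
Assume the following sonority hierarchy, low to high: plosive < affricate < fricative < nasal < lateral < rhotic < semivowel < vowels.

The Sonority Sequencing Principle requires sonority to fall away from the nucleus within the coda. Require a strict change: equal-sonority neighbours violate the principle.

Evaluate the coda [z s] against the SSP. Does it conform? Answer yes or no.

no

/z/: fricative = 3.
/s/: fricative = 3.
The profile is 3-3. Between /z/ (3) and /s/ (3) sonority does not fall, so the cluster violates the SSP.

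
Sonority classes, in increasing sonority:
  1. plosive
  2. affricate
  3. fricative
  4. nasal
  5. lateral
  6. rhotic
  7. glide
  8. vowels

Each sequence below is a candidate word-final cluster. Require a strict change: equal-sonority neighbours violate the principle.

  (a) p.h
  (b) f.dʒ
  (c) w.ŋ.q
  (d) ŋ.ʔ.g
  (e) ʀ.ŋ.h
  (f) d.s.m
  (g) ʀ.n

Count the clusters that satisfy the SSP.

4

(a) 1-3 → violates
(b) 3-2 → obeys
(c) 7-4-1 → obeys
(d) 4-1-1 → violates
(e) 6-4-3 → obeys
(f) 1-3-4 → violates
(g) 6-4 → obeys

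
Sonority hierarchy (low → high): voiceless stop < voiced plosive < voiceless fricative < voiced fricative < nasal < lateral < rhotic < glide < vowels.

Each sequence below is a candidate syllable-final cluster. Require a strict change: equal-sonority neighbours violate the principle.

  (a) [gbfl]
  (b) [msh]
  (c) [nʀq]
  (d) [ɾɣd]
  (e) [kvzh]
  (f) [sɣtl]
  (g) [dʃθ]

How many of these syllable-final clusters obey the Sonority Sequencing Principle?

1

(a) 2-2-3-6 → violates
(b) 5-3-3 → violates
(c) 5-7-1 → violates
(d) 7-4-2 → obeys
(e) 1-4-4-3 → violates
(f) 3-4-1-6 → violates
(g) 2-3-3 → violates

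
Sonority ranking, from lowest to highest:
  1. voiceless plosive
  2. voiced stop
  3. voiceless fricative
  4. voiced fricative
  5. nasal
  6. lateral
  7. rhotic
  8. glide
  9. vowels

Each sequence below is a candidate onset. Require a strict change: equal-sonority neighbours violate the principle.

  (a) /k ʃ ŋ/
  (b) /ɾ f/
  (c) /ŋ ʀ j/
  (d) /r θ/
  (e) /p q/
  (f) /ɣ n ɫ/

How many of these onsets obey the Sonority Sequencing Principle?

3

(a) /k ʃ ŋ/: profile 1-3-5 — obeys.
(b) /ɾ f/: profile 7-3 — violates.
(c) /ŋ ʀ j/: profile 5-7-8 — obeys.
(d) /r θ/: profile 7-3 — violates.
(e) /p q/: profile 1-1 — violates.
(f) /ɣ n ɫ/: profile 4-5-6 — obeys.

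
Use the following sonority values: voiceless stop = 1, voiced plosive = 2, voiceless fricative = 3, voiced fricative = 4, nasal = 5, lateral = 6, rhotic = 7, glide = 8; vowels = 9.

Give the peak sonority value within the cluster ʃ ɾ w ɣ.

/ʃ/ — voiceless fricative, sonority 3.
/ɾ/ — rhotic, sonority 7.
/w/ — glide, sonority 8.
/ɣ/ — voiced fricative, sonority 4.
The maximum is 8.

8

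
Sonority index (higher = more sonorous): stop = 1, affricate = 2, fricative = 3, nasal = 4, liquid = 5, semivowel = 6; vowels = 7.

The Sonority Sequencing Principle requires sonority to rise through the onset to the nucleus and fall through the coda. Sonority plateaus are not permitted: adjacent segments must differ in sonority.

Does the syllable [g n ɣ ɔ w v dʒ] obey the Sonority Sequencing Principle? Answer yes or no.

Onset: /g/ is a stop (sonority 1), /n/ is a nasal (sonority 4), /ɣ/ is a fricative (sonority 3); then the nucleus /ɔ/ (sonority 7).
Onset profile 1-4-3-7 — does not strictly rise throughout.
Coda: /w/ is a semivowel (sonority 6), /v/ is a fricative (sonority 3), /dʒ/ is an affricate (sonority 2).
Coda profile 7-6-3-2 — falls from the nucleus.

no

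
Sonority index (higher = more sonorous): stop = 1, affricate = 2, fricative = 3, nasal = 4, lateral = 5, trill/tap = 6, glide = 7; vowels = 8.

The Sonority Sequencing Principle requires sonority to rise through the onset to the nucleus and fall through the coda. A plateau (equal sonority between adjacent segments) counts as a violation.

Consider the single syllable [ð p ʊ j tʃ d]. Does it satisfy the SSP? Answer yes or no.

no

Onset: /ð/ is a fricative (sonority 3), /p/ is a stop (sonority 1); then the nucleus /ʊ/ (sonority 8).
Onset profile 3-1-8 — does not strictly rise throughout.
Coda: /j/ is a glide (sonority 7), /tʃ/ is an affricate (sonority 2), /d/ is a stop (sonority 1).
Coda profile 8-7-2-1 — falls from the nucleus.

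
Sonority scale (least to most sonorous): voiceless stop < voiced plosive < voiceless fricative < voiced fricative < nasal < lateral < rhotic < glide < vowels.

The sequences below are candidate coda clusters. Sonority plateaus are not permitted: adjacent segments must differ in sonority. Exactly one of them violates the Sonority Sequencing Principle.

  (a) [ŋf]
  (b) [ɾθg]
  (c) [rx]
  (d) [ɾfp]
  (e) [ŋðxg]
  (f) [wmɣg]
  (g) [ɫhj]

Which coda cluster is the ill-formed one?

(a) 5-3 → obeys
(b) 7-3-2 → obeys
(c) 7-3 → obeys
(d) 7-3-1 → obeys
(e) 5-4-3-2 → obeys
(f) 8-5-4-2 → obeys
(g) 6-3-8 → violates

g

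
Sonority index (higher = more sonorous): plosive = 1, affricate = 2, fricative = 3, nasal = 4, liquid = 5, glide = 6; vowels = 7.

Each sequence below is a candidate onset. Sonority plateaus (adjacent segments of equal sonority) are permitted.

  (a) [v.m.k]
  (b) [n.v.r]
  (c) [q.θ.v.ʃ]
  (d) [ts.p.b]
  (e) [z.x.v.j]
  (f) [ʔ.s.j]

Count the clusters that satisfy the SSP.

3

(a) 3-4-1 → violates
(b) 4-3-5 → violates
(c) 1-3-3-3 → obeys
(d) 2-1-1 → violates
(e) 3-3-3-6 → obeys
(f) 1-3-6 → obeys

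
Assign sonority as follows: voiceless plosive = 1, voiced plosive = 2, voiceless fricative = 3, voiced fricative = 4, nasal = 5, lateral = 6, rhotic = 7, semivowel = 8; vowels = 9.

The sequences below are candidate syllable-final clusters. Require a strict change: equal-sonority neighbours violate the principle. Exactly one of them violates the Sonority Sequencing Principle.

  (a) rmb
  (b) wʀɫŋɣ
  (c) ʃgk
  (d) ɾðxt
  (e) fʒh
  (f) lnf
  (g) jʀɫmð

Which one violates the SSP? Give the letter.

e

(a) rmb: profile 7-5-2 — obeys.
(b) wʀɫŋɣ: profile 8-7-6-5-4 — obeys.
(c) ʃgk: profile 3-2-1 — obeys.
(d) ɾðxt: profile 7-4-3-1 — obeys.
(e) fʒh: profile 3-4-3 — violates.
(f) lnf: profile 6-5-3 — obeys.
(g) jʀɫmð: profile 8-7-6-5-4 — obeys.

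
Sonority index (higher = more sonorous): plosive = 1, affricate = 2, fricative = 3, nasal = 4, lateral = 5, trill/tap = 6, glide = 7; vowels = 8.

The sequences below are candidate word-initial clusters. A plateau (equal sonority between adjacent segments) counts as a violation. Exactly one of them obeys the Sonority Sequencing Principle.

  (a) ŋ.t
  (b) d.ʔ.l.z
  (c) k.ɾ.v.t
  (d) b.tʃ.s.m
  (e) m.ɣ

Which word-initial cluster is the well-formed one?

d

(a) ŋ.t: profile 4-1 — violates.
(b) d.ʔ.l.z: profile 1-1-5-3 — violates.
(c) k.ɾ.v.t: profile 1-6-3-1 — violates.
(d) b.tʃ.s.m: profile 1-2-3-4 — obeys.
(e) m.ɣ: profile 4-3 — violates.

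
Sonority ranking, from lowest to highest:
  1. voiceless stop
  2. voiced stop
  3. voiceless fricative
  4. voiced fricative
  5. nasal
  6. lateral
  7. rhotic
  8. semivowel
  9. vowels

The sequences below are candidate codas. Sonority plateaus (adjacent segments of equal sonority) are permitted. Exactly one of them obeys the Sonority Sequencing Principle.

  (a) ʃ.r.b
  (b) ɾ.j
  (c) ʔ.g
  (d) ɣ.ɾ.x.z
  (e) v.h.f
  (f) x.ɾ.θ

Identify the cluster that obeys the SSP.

(a) sonority 3-7-2: ill-formed.
(b) sonority 7-8: ill-formed.
(c) sonority 1-2: ill-formed.
(d) sonority 4-7-3-4: ill-formed.
(e) sonority 4-3-3: well-formed.
(f) sonority 3-7-3: ill-formed.

e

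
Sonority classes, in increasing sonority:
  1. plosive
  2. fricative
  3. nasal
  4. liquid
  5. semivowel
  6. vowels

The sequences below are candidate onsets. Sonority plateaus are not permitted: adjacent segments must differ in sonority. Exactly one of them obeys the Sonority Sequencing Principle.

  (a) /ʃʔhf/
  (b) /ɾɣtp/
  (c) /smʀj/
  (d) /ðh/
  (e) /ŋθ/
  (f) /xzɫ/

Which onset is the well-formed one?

c

(a) sonority 2-1-2-2: ill-formed.
(b) sonority 4-2-1-1: ill-formed.
(c) sonority 2-3-4-5: well-formed.
(d) sonority 2-2: ill-formed.
(e) sonority 3-2: ill-formed.
(f) sonority 2-2-4: ill-formed.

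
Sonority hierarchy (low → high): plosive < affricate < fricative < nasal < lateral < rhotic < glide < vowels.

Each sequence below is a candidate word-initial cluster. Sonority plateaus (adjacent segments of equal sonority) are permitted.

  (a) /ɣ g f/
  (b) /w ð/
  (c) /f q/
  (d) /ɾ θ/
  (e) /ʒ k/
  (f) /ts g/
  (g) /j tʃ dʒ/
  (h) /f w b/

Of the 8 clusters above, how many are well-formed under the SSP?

(a) 3-1-3 → violates
(b) 7-3 → violates
(c) 3-1 → violates
(d) 6-3 → violates
(e) 3-1 → violates
(f) 2-1 → violates
(g) 7-2-2 → violates
(h) 3-7-1 → violates

0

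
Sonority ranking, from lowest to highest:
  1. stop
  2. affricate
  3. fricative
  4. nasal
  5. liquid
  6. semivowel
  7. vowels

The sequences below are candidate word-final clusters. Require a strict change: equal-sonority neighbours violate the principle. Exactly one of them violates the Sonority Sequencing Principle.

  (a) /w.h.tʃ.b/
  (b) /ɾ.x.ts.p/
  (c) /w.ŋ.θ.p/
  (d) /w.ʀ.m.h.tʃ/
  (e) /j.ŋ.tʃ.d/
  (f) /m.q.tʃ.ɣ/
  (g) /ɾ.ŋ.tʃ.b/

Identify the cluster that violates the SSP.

f

(a) 6-3-2-1 → obeys
(b) 5-3-2-1 → obeys
(c) 6-4-3-1 → obeys
(d) 6-5-4-3-2 → obeys
(e) 6-4-2-1 → obeys
(f) 4-1-2-3 → violates
(g) 5-4-2-1 → obeys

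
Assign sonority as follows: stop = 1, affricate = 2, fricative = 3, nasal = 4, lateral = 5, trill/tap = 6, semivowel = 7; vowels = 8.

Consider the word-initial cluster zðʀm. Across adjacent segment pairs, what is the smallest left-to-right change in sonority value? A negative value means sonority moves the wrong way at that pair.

-2

/z/ is a fricative (sonority 3).
/ð/ is a fricative (sonority 3).
/ʀ/ is a trill/tap (sonority 6).
/m/ is a nasal (sonority 4).
/z/→/ð/: change +0.
/ð/→/ʀ/: change +3.
/ʀ/→/m/: change -2.
Minimum = -2.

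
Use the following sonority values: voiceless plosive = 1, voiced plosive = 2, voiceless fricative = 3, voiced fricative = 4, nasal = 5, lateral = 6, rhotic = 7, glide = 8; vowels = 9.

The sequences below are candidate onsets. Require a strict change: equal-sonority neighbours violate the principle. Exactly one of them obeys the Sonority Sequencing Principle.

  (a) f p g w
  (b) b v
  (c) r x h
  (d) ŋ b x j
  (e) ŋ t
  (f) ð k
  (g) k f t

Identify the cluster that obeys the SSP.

b

(a) f p g w: profile 3-1-2-8 — violates.
(b) b v: profile 2-4 — obeys.
(c) r x h: profile 7-3-3 — violates.
(d) ŋ b x j: profile 5-2-3-8 — violates.
(e) ŋ t: profile 5-1 — violates.
(f) ð k: profile 4-1 — violates.
(g) k f t: profile 1-3-1 — violates.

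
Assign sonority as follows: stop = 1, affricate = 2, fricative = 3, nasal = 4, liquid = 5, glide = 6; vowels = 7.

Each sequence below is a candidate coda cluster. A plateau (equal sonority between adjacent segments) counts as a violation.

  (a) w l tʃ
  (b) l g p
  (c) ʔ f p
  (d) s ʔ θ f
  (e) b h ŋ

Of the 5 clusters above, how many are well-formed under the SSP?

1

(a) 6-5-2 → obeys
(b) 5-1-1 → violates
(c) 1-3-1 → violates
(d) 3-1-3-3 → violates
(e) 1-3-4 → violates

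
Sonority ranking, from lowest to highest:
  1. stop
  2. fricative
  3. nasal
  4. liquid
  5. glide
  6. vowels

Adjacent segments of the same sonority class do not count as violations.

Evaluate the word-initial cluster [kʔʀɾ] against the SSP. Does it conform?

yes

/k/ — stop, sonority 1.
/ʔ/ — stop, sonority 1.
/ʀ/ — liquid, sonority 4.
/ɾ/ — liquid, sonority 4.
The profile 1-1-4-4 is non-decreasing (plateaus allowed), so the word-initial cluster satisfies the SSP.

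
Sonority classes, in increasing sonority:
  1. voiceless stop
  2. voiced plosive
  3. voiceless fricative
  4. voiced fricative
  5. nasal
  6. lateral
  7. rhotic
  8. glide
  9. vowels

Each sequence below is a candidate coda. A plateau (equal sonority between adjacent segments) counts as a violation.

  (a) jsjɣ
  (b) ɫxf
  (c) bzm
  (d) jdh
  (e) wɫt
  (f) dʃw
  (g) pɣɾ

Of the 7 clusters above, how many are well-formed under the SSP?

1

(a) 8-3-8-4 → violates
(b) 6-3-3 → violates
(c) 2-4-5 → violates
(d) 8-2-3 → violates
(e) 8-6-1 → obeys
(f) 2-3-8 → violates
(g) 1-4-7 → violates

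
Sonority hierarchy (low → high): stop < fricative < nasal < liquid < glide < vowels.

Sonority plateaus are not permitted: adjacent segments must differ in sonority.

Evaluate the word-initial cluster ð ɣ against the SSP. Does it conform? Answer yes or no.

/ð/ — fricative, sonority 2.
/ɣ/ — fricative, sonority 2.
The profile is 2-2. Between /ð/ (2) and /ɣ/ (2) sonority does not rise, so the cluster violates the SSP.

no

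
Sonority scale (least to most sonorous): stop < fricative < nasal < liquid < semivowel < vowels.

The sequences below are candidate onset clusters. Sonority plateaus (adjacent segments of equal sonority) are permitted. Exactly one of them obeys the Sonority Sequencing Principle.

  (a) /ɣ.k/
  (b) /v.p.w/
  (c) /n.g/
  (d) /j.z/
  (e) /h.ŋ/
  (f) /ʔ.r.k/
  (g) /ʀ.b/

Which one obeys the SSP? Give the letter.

e

(a) 2-1 → violates
(b) 2-1-5 → violates
(c) 3-1 → violates
(d) 5-2 → violates
(e) 2-3 → obeys
(f) 1-4-1 → violates
(g) 4-1 → violates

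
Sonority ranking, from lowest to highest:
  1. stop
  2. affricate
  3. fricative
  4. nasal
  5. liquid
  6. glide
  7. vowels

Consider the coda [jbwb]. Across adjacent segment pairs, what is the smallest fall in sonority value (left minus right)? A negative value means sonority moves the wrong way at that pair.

-5

/j/: glide = 6.
/b/: stop = 1.
/w/: glide = 6.
/b/: stop = 1.
/j/→/b/: change +5.
/b/→/w/: change -5.
/w/→/b/: change +5.
Minimum = -5.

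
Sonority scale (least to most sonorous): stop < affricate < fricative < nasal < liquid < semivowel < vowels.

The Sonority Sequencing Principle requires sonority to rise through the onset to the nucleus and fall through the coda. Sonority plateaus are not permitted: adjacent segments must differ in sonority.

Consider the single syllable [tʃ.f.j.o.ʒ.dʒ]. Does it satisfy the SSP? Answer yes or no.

yes

Onset: /tʃ/ is an affricate (sonority 2), /f/ is a fricative (sonority 3), /j/ is a semivowel (sonority 6); then the nucleus /o/ (sonority 7).
Onset profile 2-3-6-7 — rises to the nucleus.
Coda: /ʒ/ is a fricative (sonority 3), /dʒ/ is an affricate (sonority 2).
Coda profile 7-3-2 — falls from the nucleus.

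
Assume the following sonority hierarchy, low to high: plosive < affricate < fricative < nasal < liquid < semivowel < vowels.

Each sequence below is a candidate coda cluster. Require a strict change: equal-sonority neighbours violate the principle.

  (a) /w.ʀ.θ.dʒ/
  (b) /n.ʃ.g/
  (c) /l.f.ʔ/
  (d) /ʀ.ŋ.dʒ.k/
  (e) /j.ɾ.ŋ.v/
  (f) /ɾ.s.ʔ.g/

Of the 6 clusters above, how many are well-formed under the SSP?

(a) sonority 6-5-3-2: well-formed.
(b) sonority 4-3-1: well-formed.
(c) sonority 5-3-1: well-formed.
(d) sonority 5-4-2-1: well-formed.
(e) sonority 6-5-4-3: well-formed.
(f) sonority 5-3-1-1: ill-formed.

5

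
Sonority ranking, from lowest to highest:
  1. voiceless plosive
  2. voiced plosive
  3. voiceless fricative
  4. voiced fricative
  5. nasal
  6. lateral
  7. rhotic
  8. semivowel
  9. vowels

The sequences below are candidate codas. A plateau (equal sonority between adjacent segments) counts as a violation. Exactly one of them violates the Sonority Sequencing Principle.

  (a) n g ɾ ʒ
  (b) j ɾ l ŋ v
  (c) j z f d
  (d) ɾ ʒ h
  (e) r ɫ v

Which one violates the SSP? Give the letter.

a

(a) n g ɾ ʒ: profile 5-2-7-4 — violates.
(b) j ɾ l ŋ v: profile 8-7-6-5-4 — obeys.
(c) j z f d: profile 8-4-3-2 — obeys.
(d) ɾ ʒ h: profile 7-4-3 — obeys.
(e) r ɫ v: profile 7-6-4 — obeys.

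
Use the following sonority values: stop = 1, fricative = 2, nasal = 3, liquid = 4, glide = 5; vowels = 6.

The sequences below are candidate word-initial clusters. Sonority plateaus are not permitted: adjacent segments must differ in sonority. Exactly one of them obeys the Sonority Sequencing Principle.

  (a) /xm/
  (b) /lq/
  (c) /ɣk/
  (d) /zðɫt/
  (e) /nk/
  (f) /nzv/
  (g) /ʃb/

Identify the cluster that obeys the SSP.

a

(a) sonority 2-3: well-formed.
(b) sonority 4-1: ill-formed.
(c) sonority 2-1: ill-formed.
(d) sonority 2-2-4-1: ill-formed.
(e) sonority 3-1: ill-formed.
(f) sonority 3-2-2: ill-formed.
(g) sonority 2-1: ill-formed.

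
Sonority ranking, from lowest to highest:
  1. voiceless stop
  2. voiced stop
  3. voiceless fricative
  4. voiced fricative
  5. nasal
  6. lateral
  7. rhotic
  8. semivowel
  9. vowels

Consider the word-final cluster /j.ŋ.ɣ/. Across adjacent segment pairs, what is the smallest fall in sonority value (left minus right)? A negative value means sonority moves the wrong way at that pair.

/j/ is a semivowel (sonority 8).
/ŋ/ is a nasal (sonority 5).
/ɣ/ is a voiced fricative (sonority 4).
/j/→/ŋ/: change +3.
/ŋ/→/ɣ/: change +1.
Minimum = 1.

1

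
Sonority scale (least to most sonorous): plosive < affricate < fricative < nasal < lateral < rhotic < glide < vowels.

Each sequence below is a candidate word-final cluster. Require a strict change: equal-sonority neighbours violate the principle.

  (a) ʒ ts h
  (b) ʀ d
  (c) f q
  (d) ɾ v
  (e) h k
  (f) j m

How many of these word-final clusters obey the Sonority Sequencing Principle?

(a) sonority 3-2-3: ill-formed.
(b) sonority 6-1: well-formed.
(c) sonority 3-1: well-formed.
(d) sonority 6-3: well-formed.
(e) sonority 3-1: well-formed.
(f) sonority 7-4: well-formed.

5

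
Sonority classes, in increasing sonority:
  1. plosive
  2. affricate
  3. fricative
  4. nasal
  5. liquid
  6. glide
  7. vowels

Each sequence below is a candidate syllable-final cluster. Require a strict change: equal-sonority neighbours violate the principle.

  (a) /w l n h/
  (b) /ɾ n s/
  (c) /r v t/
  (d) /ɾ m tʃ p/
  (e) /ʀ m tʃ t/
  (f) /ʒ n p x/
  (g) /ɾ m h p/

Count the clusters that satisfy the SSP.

(a) 6-5-4-3 → obeys
(b) 5-4-3 → obeys
(c) 5-3-1 → obeys
(d) 5-4-2-1 → obeys
(e) 5-4-2-1 → obeys
(f) 3-4-1-3 → violates
(g) 5-4-3-1 → obeys

6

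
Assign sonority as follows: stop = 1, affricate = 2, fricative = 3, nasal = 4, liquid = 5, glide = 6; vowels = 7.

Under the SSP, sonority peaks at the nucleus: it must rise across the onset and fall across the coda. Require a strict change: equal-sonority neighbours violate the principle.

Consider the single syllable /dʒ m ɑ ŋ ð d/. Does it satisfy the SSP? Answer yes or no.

Onset: /dʒ/ is an affricate (sonority 2), /m/ is a nasal (sonority 4); then the nucleus /ɑ/ (sonority 7).
Onset profile 2-4-7 — rises to the nucleus.
Coda: /ŋ/ is a nasal (sonority 4), /ð/ is a fricative (sonority 3), /d/ is a stop (sonority 1).
Coda profile 7-4-3-1 — falls from the nucleus.

yes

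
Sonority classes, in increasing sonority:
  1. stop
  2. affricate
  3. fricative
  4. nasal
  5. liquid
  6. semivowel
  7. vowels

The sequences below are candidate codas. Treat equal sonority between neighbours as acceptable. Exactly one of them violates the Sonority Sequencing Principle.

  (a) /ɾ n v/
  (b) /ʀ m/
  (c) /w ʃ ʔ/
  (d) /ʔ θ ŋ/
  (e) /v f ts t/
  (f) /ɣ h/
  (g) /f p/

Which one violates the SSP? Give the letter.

d

(a) sonority 5-4-3: well-formed.
(b) sonority 5-4: well-formed.
(c) sonority 6-3-1: well-formed.
(d) sonority 1-3-4: ill-formed.
(e) sonority 3-3-2-1: well-formed.
(f) sonority 3-3: well-formed.
(g) sonority 3-1: well-formed.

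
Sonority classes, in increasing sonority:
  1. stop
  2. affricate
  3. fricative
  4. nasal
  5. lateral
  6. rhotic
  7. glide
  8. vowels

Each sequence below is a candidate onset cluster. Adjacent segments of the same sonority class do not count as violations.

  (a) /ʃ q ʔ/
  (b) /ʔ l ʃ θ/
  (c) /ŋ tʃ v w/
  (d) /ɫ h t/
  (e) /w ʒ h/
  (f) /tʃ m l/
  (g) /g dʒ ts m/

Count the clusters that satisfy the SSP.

(a) sonority 3-1-1: ill-formed.
(b) sonority 1-5-3-3: ill-formed.
(c) sonority 4-2-3-7: ill-formed.
(d) sonority 5-3-1: ill-formed.
(e) sonority 7-3-3: ill-formed.
(f) sonority 2-4-5: well-formed.
(g) sonority 1-2-2-4: well-formed.

2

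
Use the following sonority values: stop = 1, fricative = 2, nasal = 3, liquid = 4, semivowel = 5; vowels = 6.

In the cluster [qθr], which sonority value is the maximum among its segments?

4

/q/: stop = 1.
/θ/: fricative = 2.
/r/: liquid = 4.
The maximum is 4.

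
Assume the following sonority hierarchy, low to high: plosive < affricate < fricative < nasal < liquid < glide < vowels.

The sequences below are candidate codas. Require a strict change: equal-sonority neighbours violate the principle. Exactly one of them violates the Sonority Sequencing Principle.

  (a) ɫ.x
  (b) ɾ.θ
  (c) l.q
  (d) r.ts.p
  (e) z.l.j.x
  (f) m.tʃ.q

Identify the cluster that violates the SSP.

e

(a) sonority 5-3: well-formed.
(b) sonority 5-3: well-formed.
(c) sonority 5-1: well-formed.
(d) sonority 5-2-1: well-formed.
(e) sonority 3-5-6-3: ill-formed.
(f) sonority 4-2-1: well-formed.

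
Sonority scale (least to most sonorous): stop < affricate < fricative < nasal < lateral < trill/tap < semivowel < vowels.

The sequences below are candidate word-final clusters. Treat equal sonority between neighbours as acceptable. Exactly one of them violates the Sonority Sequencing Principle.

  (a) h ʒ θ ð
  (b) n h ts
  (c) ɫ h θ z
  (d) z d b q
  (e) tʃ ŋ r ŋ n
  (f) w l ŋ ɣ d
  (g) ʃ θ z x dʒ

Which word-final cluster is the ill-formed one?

e

(a) 3-3-3-3 → obeys
(b) 4-3-2 → obeys
(c) 5-3-3-3 → obeys
(d) 3-1-1-1 → obeys
(e) 2-4-6-4-4 → violates
(f) 7-5-4-3-1 → obeys
(g) 3-3-3-3-2 → obeys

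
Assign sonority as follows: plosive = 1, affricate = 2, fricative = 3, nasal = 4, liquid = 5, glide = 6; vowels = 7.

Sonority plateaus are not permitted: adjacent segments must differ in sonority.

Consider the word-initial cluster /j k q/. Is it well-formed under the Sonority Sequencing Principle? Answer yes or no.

no

/j/ is a glide (sonority 6).
/k/ is a plosive (sonority 1).
/q/ is a plosive (sonority 1).
The profile is 6-1-1. Between /j/ (6) and /k/ (1) sonority does not rise, so the cluster violates the SSP.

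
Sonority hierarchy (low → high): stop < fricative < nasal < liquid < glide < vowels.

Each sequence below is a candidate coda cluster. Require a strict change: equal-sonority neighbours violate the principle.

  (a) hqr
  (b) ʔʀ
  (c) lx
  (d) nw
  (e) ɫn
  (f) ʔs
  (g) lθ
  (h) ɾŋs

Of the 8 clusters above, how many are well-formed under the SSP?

(a) sonority 2-1-4: ill-formed.
(b) sonority 1-4: ill-formed.
(c) sonority 4-2: well-formed.
(d) sonority 3-5: ill-formed.
(e) sonority 4-3: well-formed.
(f) sonority 1-2: ill-formed.
(g) sonority 4-2: well-formed.
(h) sonority 4-3-2: well-formed.

4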